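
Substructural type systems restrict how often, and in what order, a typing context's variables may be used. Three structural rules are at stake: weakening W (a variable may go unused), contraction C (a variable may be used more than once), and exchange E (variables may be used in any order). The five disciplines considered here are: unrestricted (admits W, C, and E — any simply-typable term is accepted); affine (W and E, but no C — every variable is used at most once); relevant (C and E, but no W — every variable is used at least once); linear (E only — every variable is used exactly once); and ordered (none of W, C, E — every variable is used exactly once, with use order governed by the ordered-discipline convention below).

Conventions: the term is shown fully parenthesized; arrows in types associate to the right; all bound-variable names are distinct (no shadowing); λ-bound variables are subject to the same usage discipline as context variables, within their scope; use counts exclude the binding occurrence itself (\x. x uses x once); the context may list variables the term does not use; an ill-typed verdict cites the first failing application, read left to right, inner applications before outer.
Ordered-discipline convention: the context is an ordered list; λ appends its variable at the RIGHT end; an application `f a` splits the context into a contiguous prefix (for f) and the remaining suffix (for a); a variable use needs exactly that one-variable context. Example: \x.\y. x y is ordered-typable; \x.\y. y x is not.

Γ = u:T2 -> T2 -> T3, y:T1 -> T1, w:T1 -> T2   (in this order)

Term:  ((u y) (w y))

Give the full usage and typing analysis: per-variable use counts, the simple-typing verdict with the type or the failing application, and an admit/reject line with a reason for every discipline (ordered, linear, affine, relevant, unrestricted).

variable uses: u: 1×; y: 2×; w: 1×
order of uses: u, y, w, y
typing: ill-typed: an argument T1 -> T1 mismatches the expected T2
ordered ✗ (a type mismatch blocks all five)
linear ✗ (the type mismatch rejects it)
affine ✗ (not simply typable)
relevant ✗ (fails simple typing)
unrestricted ✗ (a type mismatch blocks all five)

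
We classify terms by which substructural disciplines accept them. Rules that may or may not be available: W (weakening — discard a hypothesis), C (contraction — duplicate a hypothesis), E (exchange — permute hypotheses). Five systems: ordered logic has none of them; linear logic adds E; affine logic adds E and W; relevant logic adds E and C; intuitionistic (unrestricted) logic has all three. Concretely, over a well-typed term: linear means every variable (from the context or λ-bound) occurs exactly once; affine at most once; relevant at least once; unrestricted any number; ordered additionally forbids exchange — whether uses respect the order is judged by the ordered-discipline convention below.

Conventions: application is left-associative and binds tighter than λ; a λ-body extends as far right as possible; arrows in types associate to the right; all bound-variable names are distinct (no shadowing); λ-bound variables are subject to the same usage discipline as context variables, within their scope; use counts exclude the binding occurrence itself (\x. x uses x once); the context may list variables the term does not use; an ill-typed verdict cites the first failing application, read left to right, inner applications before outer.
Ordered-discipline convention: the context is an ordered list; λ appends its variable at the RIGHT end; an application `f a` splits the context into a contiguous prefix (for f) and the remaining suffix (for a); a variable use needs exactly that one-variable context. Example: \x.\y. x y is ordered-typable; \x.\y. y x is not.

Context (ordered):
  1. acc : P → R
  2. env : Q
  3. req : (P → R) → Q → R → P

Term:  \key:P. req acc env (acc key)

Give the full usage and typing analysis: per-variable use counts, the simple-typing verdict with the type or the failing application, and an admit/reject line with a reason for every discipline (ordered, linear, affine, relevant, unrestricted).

use counts: acc: 2, env: 1, req: 1, key (bound): 1
use order (left to right): req, acc, env, acc, key
typing: ✓ — P → P
ordered: ✗ — needs contraction — acc ×2
linear: ✗ — needs contraction — acc ×2
affine: ✗ — needs contraction — acc ×2
relevant: ✓ — every one of acc, env, req, key appears
unrestricted: ✓ — typability at P → P is all that's needed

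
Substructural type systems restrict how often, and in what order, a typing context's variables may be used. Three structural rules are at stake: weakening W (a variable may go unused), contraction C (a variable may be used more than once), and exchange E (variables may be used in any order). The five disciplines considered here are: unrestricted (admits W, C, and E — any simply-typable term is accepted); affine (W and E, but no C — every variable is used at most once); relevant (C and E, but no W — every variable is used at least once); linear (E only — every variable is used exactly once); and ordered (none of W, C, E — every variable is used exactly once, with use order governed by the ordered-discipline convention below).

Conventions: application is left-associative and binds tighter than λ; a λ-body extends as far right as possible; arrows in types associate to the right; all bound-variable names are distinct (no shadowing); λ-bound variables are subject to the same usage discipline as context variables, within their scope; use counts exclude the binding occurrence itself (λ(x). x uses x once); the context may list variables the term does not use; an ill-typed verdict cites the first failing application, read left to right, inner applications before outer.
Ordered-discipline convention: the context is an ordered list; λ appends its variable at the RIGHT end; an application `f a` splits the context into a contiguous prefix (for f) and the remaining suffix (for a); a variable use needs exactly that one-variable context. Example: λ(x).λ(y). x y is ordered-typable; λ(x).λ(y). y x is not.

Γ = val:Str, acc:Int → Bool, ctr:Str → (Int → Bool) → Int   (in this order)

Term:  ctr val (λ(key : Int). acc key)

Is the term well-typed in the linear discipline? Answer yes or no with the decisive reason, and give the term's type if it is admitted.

yes — exactly-once usage across val, acc, ctr, key; term : Int
counts: val=1; acc=1; ctr=1; key [bound]=1
left-to-right use order: ctr, val, acc, key
typing: well-typed — term : Int
across the five disciplines: ordered ✗ | linear ✓ | affine ✓ | relevant ✓ | unrestricted ✓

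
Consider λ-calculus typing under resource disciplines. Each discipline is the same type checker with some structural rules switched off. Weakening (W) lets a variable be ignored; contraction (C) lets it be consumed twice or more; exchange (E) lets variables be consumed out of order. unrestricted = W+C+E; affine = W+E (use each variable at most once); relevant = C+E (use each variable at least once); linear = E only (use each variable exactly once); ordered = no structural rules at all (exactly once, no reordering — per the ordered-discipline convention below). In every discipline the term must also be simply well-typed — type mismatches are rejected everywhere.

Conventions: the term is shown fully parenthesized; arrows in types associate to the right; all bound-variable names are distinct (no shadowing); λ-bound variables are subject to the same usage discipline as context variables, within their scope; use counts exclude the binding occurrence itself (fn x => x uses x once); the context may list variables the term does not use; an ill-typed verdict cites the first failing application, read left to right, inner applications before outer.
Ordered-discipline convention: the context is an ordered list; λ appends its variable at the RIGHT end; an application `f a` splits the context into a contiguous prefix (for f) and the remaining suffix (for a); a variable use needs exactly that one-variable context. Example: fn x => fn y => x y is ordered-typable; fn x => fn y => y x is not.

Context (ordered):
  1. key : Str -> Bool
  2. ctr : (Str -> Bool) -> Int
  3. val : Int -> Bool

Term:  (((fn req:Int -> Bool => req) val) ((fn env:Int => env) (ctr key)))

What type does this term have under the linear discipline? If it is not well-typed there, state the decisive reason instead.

term : Bool
usage: key: 1×, ctr: 1×, val: 1×, req (λ-bound): 1×, env (λ-bound): 1×
left-to-right use order: req, val, env, ctr, key
typing: well-typed — term : Bool
summary: ordered ✗ · linear ✓ · affine ✓ · relevant ✓ · unrestricted ✓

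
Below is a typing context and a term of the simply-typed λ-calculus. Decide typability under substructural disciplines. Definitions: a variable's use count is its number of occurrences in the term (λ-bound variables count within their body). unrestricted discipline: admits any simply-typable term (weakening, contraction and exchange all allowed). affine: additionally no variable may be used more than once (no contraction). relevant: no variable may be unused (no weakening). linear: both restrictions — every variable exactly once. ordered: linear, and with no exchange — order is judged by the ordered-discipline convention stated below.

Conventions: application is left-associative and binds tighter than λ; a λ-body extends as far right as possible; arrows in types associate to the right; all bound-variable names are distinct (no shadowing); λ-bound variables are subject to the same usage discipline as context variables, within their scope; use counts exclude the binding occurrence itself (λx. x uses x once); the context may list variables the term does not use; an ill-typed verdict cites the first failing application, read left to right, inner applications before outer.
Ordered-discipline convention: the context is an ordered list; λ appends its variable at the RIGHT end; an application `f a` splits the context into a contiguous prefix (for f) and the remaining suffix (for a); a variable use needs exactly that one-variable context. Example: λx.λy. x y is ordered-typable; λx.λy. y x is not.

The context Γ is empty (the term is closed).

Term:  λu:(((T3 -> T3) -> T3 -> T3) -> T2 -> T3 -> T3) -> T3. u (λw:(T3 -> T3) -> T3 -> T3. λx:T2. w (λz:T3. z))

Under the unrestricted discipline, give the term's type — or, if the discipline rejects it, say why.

term : ((((T3 -> T3) -> T3 -> T3) -> T2 -> T3 -> T3) -> T3) -> T3
use counts: u [bound] ×1, w [bound] ×1, x [bound] ×0, z [bound] ×1
use order (left to right): u, w, z
typing: the term checks, with type ((((T3 -> T3) -> T3 -> T3) -> T2 -> T3 -> T3) -> T3) -> T3
summary: ordered ✗; linear ✗; affine ✓; relevant ✗; unrestricted ✓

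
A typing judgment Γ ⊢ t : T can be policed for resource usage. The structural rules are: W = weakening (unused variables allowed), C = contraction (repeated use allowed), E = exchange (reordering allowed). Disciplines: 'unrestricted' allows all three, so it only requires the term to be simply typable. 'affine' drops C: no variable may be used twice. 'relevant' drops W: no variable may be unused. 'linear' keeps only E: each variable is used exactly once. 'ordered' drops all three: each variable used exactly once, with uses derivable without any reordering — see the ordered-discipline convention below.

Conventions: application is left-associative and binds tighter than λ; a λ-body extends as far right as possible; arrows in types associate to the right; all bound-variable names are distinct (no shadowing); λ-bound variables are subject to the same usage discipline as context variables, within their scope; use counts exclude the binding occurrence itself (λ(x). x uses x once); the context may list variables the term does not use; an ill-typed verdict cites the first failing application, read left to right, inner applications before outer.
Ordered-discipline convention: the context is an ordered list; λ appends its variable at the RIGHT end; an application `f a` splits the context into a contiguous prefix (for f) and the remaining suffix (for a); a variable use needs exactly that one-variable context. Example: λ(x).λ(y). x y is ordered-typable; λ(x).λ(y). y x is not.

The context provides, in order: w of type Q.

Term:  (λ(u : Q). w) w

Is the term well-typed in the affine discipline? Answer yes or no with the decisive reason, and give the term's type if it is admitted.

no — w ×2 used more than once (contraction)
usage: w: 2×; u [bound]: 0×
uses in reading order: w, w
typing: well-typed — term : Q
all disciplines: ordered ✗ | linear ✗ | affine ✗ | relevant ✗ | unrestricted ✓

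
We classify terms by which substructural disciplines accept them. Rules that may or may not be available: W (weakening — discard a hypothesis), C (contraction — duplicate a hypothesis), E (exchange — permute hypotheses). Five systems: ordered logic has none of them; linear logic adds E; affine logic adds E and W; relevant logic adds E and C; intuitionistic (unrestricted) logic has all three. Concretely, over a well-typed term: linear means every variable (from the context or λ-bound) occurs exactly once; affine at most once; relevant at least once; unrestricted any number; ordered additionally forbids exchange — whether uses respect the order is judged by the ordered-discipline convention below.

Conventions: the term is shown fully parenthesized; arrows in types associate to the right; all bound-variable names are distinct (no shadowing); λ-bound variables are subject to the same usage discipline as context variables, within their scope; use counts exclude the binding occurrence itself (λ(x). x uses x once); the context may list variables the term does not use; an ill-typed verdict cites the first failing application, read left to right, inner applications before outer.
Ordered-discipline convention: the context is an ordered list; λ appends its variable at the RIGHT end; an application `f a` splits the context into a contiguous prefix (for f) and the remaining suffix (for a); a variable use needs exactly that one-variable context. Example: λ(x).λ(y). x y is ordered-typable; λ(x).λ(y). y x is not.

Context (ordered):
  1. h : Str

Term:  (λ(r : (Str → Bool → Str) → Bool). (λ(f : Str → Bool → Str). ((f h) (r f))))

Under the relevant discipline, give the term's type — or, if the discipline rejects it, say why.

term : ((Str → Bool → Str) → Bool) → (Str → Bool → Str) → Str
variable uses: h: 1; r (bound): 1; f (bound): 2
left-to-right use order: f, h, r, f
typing: well-typed at ((Str → Bool → Str) → Bool) → (Str → Bool → Str) → Str
all disciplines: ordered ✗ | linear ✗ | affine ✗ | relevant ✓ | unrestricted ✓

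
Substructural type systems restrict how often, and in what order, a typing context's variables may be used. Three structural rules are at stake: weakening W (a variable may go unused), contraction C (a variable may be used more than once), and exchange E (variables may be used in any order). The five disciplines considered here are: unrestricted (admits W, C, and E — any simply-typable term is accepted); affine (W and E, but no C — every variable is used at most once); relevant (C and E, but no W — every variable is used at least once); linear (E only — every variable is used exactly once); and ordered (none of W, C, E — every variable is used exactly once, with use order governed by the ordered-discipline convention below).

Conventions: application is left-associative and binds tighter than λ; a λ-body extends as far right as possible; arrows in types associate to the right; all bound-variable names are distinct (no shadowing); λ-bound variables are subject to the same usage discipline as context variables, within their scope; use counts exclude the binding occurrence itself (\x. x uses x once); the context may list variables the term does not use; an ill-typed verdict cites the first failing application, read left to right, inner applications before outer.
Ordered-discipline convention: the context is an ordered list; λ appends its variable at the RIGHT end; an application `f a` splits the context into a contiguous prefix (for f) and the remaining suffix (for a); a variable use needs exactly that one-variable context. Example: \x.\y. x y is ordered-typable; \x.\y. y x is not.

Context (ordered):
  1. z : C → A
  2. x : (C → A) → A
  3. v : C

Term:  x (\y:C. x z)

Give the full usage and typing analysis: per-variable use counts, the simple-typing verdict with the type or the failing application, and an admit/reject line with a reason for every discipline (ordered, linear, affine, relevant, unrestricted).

usage: z ×1; x ×2; v ×0; y (bound) ×0
use order (left to right): x, x, z
typing: ✓ — A
ordered: ✗ — repeated use of x ×2; v, y never used (weakening)
linear: ✗ — repeated use of x ×2; v, y never used (weakening)
affine: ✗ — repeated use of x ×2
relevant: ✗ — v, y never used (weakening)
unrestricted: ✓ — typability at A is all that's needed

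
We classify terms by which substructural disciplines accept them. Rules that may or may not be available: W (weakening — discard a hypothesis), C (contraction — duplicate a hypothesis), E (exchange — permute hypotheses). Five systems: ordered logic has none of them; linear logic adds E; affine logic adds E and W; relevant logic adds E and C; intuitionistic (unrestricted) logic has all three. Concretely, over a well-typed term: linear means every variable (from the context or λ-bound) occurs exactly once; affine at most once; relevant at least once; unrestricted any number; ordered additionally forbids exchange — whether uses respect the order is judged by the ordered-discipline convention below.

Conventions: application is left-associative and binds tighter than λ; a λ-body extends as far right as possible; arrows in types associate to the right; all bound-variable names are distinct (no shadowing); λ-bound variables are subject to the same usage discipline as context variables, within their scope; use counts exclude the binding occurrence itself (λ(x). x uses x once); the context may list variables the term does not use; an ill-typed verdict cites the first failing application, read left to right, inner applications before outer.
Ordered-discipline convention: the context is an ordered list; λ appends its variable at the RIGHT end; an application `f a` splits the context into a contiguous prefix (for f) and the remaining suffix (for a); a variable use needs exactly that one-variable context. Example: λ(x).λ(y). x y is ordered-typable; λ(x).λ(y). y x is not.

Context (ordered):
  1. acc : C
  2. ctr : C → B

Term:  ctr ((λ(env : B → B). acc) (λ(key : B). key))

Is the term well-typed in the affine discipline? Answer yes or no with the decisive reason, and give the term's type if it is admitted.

yes — none of acc, ctr, env, key used more than once; term : B
usage: acc: 1×; ctr: 1×; env (λ-bound): 0×; key (λ-bound): 1×
uses in reading order: ctr, acc, key
typing: well-typed — term : B
summary: ordered ✗, linear ✗, affine ✓, relevant ✗, unrestricted ✓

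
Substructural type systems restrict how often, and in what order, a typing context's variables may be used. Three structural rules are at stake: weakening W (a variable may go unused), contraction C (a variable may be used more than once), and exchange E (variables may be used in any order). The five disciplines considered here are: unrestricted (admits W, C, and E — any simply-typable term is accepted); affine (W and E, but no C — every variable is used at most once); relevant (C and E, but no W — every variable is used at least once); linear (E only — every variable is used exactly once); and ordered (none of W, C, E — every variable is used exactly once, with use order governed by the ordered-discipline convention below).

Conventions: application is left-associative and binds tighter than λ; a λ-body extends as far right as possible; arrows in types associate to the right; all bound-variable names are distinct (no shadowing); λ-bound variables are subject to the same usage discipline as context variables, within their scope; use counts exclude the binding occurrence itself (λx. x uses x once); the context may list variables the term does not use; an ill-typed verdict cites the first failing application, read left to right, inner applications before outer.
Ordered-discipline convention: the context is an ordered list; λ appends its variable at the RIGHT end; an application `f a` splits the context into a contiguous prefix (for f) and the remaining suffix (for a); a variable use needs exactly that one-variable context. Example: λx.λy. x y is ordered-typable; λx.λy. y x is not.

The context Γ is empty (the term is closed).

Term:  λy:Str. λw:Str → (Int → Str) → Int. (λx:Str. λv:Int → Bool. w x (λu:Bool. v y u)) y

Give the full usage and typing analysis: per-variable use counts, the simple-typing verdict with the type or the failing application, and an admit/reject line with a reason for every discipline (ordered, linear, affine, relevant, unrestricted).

counts: y [bound]=2, w [bound]=1, x [bound]=1, v [bound]=1, u [bound]=1
left-to-right use order: w, x, v, y, u, y
typing: ill-typed: a function awaiting Int gets Str
ordered ✗ (a type mismatch blocks all five)
linear ✗ (the type mismatch rejects it)
affine ✗ (not simply typable)
relevant ✗ (fails simple typing)
unrestricted ✗ (a type mismatch blocks all five)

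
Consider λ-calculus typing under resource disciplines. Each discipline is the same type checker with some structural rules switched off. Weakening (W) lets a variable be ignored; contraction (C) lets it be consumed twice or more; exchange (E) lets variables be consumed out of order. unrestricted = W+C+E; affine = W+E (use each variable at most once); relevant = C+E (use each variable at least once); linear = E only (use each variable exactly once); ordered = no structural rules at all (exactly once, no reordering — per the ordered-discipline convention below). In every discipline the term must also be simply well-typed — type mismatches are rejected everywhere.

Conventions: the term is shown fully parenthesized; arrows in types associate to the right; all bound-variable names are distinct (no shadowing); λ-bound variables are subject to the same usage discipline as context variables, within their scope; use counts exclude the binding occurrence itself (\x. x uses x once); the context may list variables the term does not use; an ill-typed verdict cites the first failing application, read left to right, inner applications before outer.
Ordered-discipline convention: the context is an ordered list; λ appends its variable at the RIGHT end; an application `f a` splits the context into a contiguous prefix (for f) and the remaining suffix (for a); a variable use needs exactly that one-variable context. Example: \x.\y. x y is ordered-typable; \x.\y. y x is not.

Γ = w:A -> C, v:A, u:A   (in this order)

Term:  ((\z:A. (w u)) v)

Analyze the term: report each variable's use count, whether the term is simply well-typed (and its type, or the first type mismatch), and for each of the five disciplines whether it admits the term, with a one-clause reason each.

use counts: w ×1, v ×1, u ×1, z [bound] ×0
use order (left to right): w, u, v
typing: ✓ — C
ordered: ✗ — unused: z — weakening required
linear: ✗ — unused: z — weakening required
affine: ✓ — w, v, u, z: no repeats, contraction unneeded
relevant: ✗ — unused: z — weakening required
unrestricted: ✓ — type-checks (C) and nothing is barred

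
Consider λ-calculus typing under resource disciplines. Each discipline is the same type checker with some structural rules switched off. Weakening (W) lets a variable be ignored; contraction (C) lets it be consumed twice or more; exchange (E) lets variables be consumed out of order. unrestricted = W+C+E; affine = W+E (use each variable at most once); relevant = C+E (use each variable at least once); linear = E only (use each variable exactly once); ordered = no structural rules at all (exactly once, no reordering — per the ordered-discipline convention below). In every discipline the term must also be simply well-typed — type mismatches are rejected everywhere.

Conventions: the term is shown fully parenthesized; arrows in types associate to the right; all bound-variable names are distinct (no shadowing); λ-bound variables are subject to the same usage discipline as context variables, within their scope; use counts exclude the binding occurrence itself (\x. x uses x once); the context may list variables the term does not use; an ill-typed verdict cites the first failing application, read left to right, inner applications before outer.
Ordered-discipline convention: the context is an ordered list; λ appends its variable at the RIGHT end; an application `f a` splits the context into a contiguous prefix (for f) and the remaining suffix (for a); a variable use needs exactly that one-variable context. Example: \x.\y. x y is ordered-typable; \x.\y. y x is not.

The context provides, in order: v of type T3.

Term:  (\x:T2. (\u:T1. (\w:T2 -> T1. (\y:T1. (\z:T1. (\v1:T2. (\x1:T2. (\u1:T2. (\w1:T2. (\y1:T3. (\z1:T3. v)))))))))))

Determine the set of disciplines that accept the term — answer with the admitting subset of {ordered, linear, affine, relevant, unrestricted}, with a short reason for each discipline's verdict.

admitted by: affine, unrestricted
variable uses: v ×1; x (bound) ×0; u (bound) ×0; w (bound) ×0; y (bound) ×0; z (bound) ×0; v1 (bound) ×0; x1 (bound) ×0; u1 (bound) ×0; w1 (bound) ×0; y1 (bound) ×0; z1 (bound) ×0
use order (left to right): v
typing: well-typed — term : T2 -> T1 -> (T2 -> T1) -> T1 -> T1 -> T2 -> T2 -> T2 -> T2 -> T3 -> T3 -> T3
ordered ✗ (x, u, w, y, z, v1, x1, u1, w1, y1, z1 never used (weakening))
linear ✗ (x, u, w, y, z, v1, x1, u1, w1, y1, z1 never used (weakening))
affine ✓ (no duplicate uses among v, x, u, w, y, z, v1, x1, u1, w1, y1, z1)
relevant ✗ (x, u, w, y, z, v1, x1, u1, w1, y1, z1 never used (weakening))
unrestricted ✓ (type-checks (T2 -> T1 -> (T2 -> T1) -> T1 -> T1 -> T2 -> T2 -> T2 -> T2 -> T3 -> T3 -> T3) and nothing is barred)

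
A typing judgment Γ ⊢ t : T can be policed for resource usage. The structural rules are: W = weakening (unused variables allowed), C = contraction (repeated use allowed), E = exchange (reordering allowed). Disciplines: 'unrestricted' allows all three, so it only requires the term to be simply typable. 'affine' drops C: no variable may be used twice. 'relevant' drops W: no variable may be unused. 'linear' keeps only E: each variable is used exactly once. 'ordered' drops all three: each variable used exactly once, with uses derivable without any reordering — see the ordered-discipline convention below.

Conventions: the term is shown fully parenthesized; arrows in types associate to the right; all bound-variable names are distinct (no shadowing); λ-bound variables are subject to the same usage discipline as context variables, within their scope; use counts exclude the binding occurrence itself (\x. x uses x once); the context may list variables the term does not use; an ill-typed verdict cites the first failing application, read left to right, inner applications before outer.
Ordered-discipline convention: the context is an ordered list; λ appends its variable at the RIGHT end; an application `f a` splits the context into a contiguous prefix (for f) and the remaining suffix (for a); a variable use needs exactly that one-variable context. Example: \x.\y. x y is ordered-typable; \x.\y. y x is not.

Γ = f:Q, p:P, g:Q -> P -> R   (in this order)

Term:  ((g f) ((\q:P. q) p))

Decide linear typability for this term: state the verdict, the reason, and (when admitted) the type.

yes — exactly-once usage across f, p, g, q; term : R
variable uses: f: 1, p: 1, g: 1, q (λ-bound): 1
order of uses: g, f, q, p
typing: well-typed — term : R
per-discipline verdicts: ordered ✗, linear ✓, affine ✓, relevant ✓, unrestricted ✓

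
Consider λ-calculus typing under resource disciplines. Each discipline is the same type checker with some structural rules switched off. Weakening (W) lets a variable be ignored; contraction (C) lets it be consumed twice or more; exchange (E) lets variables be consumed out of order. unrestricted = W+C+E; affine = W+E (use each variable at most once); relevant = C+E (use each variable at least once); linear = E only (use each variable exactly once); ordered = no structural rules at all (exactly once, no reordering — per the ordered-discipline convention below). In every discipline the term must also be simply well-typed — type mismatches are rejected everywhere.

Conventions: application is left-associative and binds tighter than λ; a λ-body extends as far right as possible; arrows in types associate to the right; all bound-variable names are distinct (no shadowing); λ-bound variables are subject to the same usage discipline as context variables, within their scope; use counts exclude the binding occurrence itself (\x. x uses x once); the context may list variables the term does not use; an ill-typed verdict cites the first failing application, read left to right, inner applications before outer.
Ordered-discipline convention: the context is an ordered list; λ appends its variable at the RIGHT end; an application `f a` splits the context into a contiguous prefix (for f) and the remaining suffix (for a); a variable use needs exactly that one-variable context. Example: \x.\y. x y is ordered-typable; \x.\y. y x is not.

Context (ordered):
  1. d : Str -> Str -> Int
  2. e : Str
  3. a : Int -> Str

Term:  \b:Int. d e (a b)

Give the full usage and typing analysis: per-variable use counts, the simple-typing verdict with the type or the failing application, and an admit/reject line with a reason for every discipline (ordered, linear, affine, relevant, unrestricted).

counts: d=1; e=1; a=1; b [bound]=1
uses in reading order: d, e, a, b
typing: well-typed at Int -> Int
ordered: ✓, one use each (d, e, a, b); ordered split holds
linear: ✓, d, e, a, b: one use apiece
affine: ✓, no duplicate uses among d, e, a, b
relevant: ✓, every one of d, e, a, b appears
unrestricted: ✓, type-checks (Int -> Int) and nothing is barred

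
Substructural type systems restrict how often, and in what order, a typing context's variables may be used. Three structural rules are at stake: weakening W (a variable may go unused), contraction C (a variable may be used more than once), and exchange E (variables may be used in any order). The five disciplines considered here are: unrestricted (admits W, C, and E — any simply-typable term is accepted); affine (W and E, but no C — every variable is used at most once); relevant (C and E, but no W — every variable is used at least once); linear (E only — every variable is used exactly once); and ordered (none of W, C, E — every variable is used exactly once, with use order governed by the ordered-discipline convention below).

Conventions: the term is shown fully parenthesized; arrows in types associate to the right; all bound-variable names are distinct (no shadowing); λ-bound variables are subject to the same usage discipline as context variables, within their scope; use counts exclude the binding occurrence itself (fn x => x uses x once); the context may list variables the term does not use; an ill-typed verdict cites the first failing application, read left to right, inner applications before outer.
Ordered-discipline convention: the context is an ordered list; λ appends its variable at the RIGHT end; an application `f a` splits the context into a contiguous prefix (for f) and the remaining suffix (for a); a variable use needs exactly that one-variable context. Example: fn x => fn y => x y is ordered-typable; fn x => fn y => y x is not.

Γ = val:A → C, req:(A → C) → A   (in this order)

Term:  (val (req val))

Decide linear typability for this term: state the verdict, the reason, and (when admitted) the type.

no — uses contraction: val ×2
variable uses: val ×2, req ×1
left-to-right use order: val, req, val
typing: well-typed — term : C
summary: ordered ✗ · linear ✗ · affine ✗ · relevant ✓ · unrestricted ✓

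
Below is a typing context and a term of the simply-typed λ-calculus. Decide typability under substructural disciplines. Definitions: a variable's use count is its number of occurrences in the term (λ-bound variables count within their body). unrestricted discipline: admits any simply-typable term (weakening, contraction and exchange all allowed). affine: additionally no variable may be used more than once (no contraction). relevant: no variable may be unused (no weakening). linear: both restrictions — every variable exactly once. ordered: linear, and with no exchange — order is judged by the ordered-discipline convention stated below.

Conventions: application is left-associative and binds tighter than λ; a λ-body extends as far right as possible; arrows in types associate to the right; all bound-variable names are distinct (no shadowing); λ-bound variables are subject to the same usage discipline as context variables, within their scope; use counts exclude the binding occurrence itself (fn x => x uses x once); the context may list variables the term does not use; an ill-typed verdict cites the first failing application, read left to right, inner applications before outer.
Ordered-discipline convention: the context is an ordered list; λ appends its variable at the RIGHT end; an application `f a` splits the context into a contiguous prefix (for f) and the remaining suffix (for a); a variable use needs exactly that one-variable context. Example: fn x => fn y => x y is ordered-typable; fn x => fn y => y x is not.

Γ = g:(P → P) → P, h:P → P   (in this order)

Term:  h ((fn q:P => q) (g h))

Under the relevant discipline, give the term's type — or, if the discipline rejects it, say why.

term : P
variable uses: g ×1, h ×2, q [bound] ×1
uses in reading order: h, q, g, h
typing: well-typed at P
summary: ordered ✗ | linear ✗ | affine ✗ | relevant ✓ | unrestricted ✓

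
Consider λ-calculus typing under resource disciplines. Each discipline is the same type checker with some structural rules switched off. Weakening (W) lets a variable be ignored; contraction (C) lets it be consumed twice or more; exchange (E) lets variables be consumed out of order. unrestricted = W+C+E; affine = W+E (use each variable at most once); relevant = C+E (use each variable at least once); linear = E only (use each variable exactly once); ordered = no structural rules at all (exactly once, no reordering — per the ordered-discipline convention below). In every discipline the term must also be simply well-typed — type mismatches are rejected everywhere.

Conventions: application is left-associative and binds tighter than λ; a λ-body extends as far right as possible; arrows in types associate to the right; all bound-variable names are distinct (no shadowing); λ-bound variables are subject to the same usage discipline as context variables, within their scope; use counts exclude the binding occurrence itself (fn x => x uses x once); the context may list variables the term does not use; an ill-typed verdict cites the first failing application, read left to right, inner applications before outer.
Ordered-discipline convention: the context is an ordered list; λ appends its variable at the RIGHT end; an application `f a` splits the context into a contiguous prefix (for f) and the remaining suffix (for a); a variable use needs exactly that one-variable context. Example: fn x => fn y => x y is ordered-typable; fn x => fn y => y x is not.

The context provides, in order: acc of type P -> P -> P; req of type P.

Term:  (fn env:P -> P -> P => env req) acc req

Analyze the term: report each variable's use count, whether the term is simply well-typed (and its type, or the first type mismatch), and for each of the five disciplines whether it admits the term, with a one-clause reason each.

counts: acc: 1×; req: 2×; env [bound]: 1×
use order (left to right): env, req, acc, req
typing: the term checks, with type P
ordered: ✗, req ×2 used more than once (contraction)
linear: ✗, req ×2 used more than once (contraction)
affine: ✗, req ×2 used more than once (contraction)
relevant: ✓, every one of acc, req, env appears
unrestricted: ✓, typability at P is all that's needed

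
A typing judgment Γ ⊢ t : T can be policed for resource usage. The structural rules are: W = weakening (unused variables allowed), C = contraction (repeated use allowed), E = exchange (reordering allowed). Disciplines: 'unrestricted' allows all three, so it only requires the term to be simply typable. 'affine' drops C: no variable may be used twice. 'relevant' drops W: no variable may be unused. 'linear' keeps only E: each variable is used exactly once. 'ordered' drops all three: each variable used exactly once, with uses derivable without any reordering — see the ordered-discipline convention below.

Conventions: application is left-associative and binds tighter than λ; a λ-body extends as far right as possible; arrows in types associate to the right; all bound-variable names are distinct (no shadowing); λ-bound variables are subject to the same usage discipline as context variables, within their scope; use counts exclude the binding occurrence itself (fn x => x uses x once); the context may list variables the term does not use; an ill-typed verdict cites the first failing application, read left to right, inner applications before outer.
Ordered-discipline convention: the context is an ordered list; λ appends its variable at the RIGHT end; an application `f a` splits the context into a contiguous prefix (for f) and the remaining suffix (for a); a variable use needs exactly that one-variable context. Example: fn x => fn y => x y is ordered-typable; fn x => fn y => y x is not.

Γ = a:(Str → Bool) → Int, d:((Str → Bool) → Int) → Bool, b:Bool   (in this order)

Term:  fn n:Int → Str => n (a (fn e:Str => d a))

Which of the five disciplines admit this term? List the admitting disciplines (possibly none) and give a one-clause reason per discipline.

admitting disciplines: unrestricted
counts: a: 2×; d: 1×; b: 0×; n (λ-bound): 1×; e (λ-bound): 0×
order of uses: n, a, d, a
typing: the term checks, with type (Int → Str) → Str
ordered: ✗ — needs contraction — a ×2; unused: b, e — weakening required
linear: ✗ — needs contraction — a ×2; unused: b, e — weakening required
affine: ✗ — needs contraction — a ×2
relevant: ✗ — unused: b, e — weakening required
unrestricted: ✓ — typability at (Int → Str) → Str is all that's needed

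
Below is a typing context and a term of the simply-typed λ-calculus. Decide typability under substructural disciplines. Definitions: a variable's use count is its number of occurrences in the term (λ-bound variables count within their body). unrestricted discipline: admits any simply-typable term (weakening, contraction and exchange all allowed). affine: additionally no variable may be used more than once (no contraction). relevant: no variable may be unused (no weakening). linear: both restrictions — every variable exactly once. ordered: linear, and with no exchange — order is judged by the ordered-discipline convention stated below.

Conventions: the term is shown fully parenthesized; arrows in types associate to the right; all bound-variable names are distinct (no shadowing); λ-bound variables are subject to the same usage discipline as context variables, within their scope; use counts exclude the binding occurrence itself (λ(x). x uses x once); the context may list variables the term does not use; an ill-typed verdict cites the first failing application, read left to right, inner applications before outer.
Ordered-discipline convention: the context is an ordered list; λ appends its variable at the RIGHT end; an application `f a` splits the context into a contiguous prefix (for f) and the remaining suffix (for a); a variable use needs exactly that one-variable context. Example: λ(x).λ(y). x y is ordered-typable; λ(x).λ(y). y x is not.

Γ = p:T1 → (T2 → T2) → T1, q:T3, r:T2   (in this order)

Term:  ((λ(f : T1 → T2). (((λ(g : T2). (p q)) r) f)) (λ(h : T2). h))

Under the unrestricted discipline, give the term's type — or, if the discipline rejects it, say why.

not well-typed under unrestricted — not simply typable
usage: p=1, q=1, r=1, f (λ-bound)=1, g (λ-bound)=0, h (λ-bound)=1
left-to-right use order: p, q, r, f, h
typing: ill-typed: a function awaiting T1 gets T3
per-discipline verdicts: ordered ✗ | linear ✗ | affine ✗ | relevant ✗ | unrestricted ✗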